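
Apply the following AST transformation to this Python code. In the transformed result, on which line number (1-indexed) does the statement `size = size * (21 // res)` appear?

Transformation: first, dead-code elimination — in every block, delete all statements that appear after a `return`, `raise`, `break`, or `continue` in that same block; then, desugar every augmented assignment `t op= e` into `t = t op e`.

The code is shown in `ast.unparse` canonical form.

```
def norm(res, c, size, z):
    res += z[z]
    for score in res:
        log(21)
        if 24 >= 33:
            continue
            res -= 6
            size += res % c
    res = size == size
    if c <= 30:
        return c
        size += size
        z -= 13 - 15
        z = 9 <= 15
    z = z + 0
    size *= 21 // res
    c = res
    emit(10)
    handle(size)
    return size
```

Transformed code:
def norm(res, c, size, z):
    res = res + z[z]
    for score in res:
        log(21)
        if 24 >= 33:
            continue
    res = size == size
    if c <= 30:
        return c
    z = z + 0
    size = size * (21 // res)
    c = res
    emit(10)
    handle(size)
    return size

11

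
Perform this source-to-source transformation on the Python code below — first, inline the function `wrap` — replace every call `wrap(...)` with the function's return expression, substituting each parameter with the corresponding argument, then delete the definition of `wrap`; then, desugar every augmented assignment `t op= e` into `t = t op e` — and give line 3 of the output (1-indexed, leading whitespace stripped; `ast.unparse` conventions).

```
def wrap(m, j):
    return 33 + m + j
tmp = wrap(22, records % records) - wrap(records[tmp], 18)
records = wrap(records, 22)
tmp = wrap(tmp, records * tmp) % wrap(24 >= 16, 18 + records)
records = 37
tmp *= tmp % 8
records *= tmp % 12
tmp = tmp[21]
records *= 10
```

Transformed code:
tmp = 33 + 22 + records % records - (33 + records[tmp] + 18)
records = 33 + records + 22
tmp = (33 + tmp + records * tmp) % (33 + (24 >= 16) + (18 + records))
records = 37
tmp = tmp * (tmp % 8)
records = records * (tmp % 12)
tmp = tmp[21]
records = records * 10

tmp = (33 + tmp + records * tmp) % (33 + (24 >= 16) + (18 + records))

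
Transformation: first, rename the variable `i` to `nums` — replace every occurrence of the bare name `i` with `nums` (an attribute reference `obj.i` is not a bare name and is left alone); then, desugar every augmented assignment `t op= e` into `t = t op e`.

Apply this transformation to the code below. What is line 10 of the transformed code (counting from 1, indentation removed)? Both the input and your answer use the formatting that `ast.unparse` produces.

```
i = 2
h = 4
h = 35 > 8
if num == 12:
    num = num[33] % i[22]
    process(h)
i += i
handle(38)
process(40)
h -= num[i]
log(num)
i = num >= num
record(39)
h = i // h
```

Transformed code:
nums = 2
h = 4
h = 35 > 8
if num == 12:
    num = num[33] % nums[22]
    process(h)
nums = nums + nums
handle(38)
process(40)
h = h - num[nums]
log(num)
nums = num >= num
record(39)
h = nums // h

h = h - num[nums]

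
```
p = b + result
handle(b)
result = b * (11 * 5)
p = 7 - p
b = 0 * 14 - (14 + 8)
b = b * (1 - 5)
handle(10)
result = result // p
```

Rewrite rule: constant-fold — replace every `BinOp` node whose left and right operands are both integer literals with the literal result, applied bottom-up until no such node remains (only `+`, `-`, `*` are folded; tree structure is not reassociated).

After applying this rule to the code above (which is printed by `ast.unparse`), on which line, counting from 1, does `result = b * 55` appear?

Transformed code:
p = b + result
handle(b)
result = b * 55
p = 7 - p
b = -22
b = b * -4
handle(10)
result = result // p

3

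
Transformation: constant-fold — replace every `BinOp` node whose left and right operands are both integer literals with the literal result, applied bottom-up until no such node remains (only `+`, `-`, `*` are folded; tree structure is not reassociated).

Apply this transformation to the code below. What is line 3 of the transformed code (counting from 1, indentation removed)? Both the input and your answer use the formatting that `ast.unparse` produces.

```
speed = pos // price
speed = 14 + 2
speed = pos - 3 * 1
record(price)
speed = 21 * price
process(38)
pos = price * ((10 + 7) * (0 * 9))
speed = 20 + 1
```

speed = pos - 3

Transformed code:
speed = pos // price
speed = 16
speed = pos - 3
record(price)
speed = 21 * price
process(38)
pos = price * 0
speed = 21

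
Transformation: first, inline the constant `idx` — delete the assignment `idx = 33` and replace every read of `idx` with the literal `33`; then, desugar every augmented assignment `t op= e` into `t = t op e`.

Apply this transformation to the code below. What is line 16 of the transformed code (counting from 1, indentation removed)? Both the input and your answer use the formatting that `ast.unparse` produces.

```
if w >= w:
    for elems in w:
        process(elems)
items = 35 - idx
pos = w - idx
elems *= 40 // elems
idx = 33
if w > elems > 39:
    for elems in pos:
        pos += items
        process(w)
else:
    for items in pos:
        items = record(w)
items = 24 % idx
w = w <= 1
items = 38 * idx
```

Transformed code:
if w >= w:
    for elems in w:
        process(elems)
items = 35 - 33
pos = w - 33
elems = elems * (40 // elems)
if w > elems > 39:
    for elems in pos:
        pos = pos + items
        process(w)
else:
    for items in pos:
        items = record(w)
items = 24 % 33
w = w <= 1
items = 38 * 33

items = 38 * 33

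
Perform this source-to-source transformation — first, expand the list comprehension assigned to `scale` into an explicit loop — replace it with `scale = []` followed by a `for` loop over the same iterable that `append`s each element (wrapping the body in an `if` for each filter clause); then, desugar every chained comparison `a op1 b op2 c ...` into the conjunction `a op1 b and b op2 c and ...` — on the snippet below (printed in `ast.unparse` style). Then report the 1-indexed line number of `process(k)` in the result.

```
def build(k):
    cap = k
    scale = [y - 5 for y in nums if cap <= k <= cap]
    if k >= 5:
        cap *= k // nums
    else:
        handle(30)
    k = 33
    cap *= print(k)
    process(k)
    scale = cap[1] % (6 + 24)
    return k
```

Transformed code:
def build(k):
    cap = k
    scale = []
    for y in nums:
        if cap <= k and k <= cap:
            scale.append(y - 5)
    if k >= 5:
        cap *= k // nums
    else:
        handle(30)
    k = 33
    cap *= print(k)
    process(k)
    scale = cap[1] % (6 + 24)
    return k

13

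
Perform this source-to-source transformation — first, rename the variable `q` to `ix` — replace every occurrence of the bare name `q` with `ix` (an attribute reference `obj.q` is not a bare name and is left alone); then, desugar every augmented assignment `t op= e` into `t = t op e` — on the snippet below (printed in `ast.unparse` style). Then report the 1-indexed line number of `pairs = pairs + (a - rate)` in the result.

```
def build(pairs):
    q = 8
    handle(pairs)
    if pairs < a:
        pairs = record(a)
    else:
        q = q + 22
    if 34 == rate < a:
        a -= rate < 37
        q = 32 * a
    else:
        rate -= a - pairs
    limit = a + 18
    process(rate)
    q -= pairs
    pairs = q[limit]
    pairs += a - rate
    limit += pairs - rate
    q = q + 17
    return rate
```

Transformed code:
def build(pairs):
    ix = 8
    handle(pairs)
    if pairs < a:
        pairs = record(a)
    else:
        ix = ix + 22
    if 34 == rate < a:
        a = a - (rate < 37)
        ix = 32 * a
    else:
        rate = rate - (a - pairs)
    limit = a + 18
    process(rate)
    ix = ix - pairs
    pairs = ix[limit]
    pairs = pairs + (a - rate)
    limit = limit + (pairs - rate)
    ix = ix + 17
    return rate

17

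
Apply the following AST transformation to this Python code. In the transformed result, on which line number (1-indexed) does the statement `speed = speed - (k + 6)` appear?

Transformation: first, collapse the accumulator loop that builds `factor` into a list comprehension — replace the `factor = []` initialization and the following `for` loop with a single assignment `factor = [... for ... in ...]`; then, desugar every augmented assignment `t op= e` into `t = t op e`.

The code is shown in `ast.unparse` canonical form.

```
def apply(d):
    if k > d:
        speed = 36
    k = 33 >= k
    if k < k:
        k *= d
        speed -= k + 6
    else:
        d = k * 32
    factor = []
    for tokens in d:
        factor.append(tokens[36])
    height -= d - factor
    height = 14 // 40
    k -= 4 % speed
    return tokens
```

7

Transformed code:
def apply(d):
    if k > d:
        speed = 36
    k = 33 >= k
    if k < k:
        k = k * d
        speed = speed - (k + 6)
    else:
        d = k * 32
    factor = [tokens[36] for tokens in d]
    height = height - (d - factor)
    height = 14 // 40
    k = k - 4 % speed
    return tokens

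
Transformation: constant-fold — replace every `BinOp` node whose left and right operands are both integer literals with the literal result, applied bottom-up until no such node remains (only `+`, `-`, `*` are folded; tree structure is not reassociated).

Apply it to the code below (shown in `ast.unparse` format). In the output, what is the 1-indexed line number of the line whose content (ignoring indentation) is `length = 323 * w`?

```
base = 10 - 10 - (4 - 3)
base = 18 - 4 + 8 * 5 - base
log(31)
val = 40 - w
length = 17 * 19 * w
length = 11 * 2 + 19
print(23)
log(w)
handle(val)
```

5

Transformed code:
base = -1
base = 54 - base
log(31)
val = 40 - w
length = 323 * w
length = 41
print(23)
log(w)
handle(val)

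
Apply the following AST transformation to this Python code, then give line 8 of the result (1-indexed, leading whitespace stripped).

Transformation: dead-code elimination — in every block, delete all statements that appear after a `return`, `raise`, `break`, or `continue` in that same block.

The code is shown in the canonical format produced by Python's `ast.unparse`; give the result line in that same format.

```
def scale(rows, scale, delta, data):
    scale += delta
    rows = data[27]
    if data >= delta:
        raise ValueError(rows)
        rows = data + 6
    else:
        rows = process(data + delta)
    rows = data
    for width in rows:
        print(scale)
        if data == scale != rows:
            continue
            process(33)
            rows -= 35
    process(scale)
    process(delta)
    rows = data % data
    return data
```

rows = data

Transformed code:
def scale(rows, scale, delta, data):
    scale += delta
    rows = data[27]
    if data >= delta:
        raise ValueError(rows)
    else:
        rows = process(data + delta)
    rows = data
    for width in rows:
        print(scale)
        if data == scale != rows:
            continue
    process(scale)
    process(delta)
    rows = data % data
    return data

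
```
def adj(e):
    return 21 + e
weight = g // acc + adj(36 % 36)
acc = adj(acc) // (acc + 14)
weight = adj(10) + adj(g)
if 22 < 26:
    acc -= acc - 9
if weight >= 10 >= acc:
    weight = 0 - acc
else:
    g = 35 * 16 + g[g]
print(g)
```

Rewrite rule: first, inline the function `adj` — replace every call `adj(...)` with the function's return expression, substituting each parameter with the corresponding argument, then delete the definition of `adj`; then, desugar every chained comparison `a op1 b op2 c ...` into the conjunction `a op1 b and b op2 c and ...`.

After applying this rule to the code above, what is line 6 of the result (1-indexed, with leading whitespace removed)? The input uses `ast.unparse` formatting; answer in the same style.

Transformed code:
weight = g // acc + (21 + 36 % 36)
acc = (21 + acc) // (acc + 14)
weight = 21 + 10 + (21 + g)
if 22 < 26:
    acc -= acc - 9
if weight >= 10 and 10 >= acc:
    weight = 0 - acc
else:
    g = 35 * 16 + g[g]
print(g)

if weight >= 10 and 10 >= acc:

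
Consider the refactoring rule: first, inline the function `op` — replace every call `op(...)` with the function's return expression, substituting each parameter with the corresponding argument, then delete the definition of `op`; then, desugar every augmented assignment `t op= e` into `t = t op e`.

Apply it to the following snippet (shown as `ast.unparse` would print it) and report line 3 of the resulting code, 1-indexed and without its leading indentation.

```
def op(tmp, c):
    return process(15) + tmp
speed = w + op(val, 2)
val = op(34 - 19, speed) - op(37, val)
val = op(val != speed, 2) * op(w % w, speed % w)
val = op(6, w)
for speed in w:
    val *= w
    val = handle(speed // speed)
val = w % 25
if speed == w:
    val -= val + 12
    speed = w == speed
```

Transformed code:
speed = w + (process(15) + val)
val = process(15) + (34 - 19) - (process(15) + 37)
val = (process(15) + (val != speed)) * (process(15) + w % w)
val = process(15) + 6
for speed in w:
    val = val * w
    val = handle(speed // speed)
val = w % 25
if speed == w:
    val = val - (val + 12)
    speed = w == speed

val = (process(15) + (val != speed)) * (process(15) + w % w)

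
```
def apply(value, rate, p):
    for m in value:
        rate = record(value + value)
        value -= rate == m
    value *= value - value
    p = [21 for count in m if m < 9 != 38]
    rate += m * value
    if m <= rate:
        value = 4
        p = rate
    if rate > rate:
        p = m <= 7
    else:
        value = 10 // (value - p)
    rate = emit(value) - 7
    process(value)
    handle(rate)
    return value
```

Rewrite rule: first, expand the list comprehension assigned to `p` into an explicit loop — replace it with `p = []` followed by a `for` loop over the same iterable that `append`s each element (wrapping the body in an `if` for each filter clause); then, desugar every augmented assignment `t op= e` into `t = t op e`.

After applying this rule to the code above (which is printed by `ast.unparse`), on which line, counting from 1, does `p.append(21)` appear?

Transformed code:
def apply(value, rate, p):
    for m in value:
        rate = record(value + value)
        value = value - (rate == m)
    value = value * (value - value)
    p = []
    for count in m:
        if m < 9 != 38:
            p.append(21)
    rate = rate + m * value
    if m <= rate:
        value = 4
        p = rate
    if rate > rate:
        p = m <= 7
    else:
        value = 10 // (value - p)
    rate = emit(value) - 7
    process(value)
    handle(rate)
    return value

9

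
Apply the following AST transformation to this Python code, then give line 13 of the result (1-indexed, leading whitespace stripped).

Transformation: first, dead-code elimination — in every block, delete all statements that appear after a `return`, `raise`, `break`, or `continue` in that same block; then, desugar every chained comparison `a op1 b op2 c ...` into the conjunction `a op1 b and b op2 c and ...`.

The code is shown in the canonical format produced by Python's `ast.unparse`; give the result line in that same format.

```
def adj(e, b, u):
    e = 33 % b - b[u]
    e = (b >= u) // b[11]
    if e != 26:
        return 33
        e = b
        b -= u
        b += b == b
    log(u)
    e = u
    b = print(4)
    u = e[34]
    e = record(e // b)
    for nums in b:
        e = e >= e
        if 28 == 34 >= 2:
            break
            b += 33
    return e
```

if 28 == 34 and 34 >= 2:

Transformed code:
def adj(e, b, u):
    e = 33 % b - b[u]
    e = (b >= u) // b[11]
    if e != 26:
        return 33
    log(u)
    e = u
    b = print(4)
    u = e[34]
    e = record(e // b)
    for nums in b:
        e = e >= e
        if 28 == 34 and 34 >= 2:
            break
    return e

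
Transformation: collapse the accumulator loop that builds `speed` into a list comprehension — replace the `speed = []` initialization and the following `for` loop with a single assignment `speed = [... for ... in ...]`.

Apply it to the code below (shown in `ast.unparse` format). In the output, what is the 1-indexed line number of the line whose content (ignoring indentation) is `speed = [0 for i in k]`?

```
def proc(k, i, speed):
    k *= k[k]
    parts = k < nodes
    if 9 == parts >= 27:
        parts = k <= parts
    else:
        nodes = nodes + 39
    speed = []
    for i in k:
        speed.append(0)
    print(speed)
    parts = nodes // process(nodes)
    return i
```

Transformed code:
def proc(k, i, speed):
    k *= k[k]
    parts = k < nodes
    if 9 == parts >= 27:
        parts = k <= parts
    else:
        nodes = nodes + 39
    speed = [0 for i in k]
    print(speed)
    parts = nodes // process(nodes)
    return i

8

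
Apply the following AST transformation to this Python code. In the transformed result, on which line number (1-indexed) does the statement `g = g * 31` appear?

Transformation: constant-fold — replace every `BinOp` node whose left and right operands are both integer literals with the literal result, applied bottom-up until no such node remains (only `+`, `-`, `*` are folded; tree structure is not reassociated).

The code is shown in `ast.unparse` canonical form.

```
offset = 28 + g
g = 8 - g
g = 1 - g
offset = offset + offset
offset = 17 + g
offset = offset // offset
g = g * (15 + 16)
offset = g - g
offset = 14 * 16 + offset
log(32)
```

Transformed code:
offset = 28 + g
g = 8 - g
g = 1 - g
offset = offset + offset
offset = 17 + g
offset = offset // offset
g = g * 31
offset = g - g
offset = 224 + offset
log(32)

7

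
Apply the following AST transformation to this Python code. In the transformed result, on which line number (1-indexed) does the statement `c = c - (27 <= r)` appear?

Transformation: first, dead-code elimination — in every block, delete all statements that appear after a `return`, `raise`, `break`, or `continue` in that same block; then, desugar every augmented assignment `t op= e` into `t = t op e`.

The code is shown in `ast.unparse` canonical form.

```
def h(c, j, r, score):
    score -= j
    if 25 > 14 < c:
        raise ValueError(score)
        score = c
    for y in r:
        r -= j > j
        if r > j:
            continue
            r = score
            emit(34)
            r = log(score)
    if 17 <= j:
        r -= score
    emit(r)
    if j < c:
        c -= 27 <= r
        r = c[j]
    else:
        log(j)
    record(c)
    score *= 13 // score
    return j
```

Transformed code:
def h(c, j, r, score):
    score = score - j
    if 25 > 14 < c:
        raise ValueError(score)
    for y in r:
        r = r - (j > j)
        if r > j:
            continue
    if 17 <= j:
        r = r - score
    emit(r)
    if j < c:
        c = c - (27 <= r)
        r = c[j]
    else:
        log(j)
    record(c)
    score = score * (13 // score)
    return j

13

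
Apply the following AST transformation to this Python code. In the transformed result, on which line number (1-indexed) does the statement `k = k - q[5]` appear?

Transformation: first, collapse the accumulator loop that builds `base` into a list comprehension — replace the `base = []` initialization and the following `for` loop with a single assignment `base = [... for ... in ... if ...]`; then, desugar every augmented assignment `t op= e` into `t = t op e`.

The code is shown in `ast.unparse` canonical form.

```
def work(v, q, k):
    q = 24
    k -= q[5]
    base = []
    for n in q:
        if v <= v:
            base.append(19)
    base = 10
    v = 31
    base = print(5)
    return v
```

3

Transformed code:
def work(v, q, k):
    q = 24
    k = k - q[5]
    base = [19 for n in q if v <= v]
    base = 10
    v = 31
    base = print(5)
    return v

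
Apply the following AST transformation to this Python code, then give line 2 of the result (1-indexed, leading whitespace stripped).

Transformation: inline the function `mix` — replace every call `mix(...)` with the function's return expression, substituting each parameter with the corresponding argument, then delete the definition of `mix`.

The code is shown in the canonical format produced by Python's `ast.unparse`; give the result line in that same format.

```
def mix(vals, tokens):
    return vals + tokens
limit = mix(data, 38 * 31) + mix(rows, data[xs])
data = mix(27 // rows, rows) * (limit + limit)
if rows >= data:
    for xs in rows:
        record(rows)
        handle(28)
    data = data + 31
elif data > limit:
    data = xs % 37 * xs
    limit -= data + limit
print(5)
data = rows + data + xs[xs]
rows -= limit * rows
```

data = (27 // rows + rows) * (limit + limit)

Transformed code:
limit = data + 38 * 31 + (rows + data[xs])
data = (27 // rows + rows) * (limit + limit)
if rows >= data:
    for xs in rows:
        record(rows)
        handle(28)
    data = data + 31
elif data > limit:
    data = xs % 37 * xs
    limit -= data + limit
print(5)
data = rows + data + xs[xs]
rows -= limit * rows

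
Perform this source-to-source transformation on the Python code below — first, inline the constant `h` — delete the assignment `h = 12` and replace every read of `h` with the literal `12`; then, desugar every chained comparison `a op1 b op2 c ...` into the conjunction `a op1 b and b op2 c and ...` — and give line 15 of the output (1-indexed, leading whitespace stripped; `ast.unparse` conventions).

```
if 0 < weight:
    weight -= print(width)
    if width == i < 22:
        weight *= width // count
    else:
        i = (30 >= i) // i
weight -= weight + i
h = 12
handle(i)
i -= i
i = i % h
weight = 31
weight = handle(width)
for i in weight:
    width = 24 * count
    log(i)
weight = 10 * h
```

log(i)

Transformed code:
if 0 < weight:
    weight -= print(width)
    if width == i and i < 22:
        weight *= width // count
    else:
        i = (30 >= i) // i
weight -= weight + i
handle(i)
i -= i
i = i % 12
weight = 31
weight = handle(width)
for i in weight:
    width = 24 * count
    log(i)
weight = 10 * 12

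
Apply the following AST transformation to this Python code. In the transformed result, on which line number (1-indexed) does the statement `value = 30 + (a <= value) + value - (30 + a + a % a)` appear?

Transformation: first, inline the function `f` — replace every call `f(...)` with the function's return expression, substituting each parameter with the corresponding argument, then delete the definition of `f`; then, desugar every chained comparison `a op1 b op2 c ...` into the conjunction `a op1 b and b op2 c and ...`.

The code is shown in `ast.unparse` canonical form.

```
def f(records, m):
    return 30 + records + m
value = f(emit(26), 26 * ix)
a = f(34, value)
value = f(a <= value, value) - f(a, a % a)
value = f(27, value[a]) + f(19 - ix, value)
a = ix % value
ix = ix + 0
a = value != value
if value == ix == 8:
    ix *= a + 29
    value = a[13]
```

3

Transformed code:
value = 30 + emit(26) + 26 * ix
a = 30 + 34 + value
value = 30 + (a <= value) + value - (30 + a + a % a)
value = 30 + 27 + value[a] + (30 + (19 - ix) + value)
a = ix % value
ix = ix + 0
a = value != value
if value == ix and ix == 8:
    ix *= a + 29
    value = a[13]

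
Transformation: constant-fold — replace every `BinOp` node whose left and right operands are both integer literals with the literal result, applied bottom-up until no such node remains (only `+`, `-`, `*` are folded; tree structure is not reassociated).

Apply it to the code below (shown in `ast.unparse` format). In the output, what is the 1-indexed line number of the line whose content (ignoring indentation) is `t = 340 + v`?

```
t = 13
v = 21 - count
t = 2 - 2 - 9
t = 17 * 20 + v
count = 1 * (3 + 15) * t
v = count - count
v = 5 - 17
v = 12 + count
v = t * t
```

Transformed code:
t = 13
v = 21 - count
t = -9
t = 340 + v
count = 18 * t
v = count - count
v = -12
v = 12 + count
v = t * t

4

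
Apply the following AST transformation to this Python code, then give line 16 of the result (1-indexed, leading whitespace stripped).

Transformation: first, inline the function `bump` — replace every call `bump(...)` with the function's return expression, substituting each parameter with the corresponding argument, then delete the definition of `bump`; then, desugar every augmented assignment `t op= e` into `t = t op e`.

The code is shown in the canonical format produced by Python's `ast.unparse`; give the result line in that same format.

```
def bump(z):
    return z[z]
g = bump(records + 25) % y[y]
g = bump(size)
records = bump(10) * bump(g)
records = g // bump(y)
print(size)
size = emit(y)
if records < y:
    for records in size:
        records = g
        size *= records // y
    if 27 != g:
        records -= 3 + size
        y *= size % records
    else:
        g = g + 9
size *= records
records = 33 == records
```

size = size * records

Transformed code:
g = (records + 25)[records + 25] % y[y]
g = size[size]
records = 10[10] * g[g]
records = g // y[y]
print(size)
size = emit(y)
if records < y:
    for records in size:
        records = g
        size = size * (records // y)
    if 27 != g:
        records = records - (3 + size)
        y = y * (size % records)
    else:
        g = g + 9
size = size * records
records = 33 == records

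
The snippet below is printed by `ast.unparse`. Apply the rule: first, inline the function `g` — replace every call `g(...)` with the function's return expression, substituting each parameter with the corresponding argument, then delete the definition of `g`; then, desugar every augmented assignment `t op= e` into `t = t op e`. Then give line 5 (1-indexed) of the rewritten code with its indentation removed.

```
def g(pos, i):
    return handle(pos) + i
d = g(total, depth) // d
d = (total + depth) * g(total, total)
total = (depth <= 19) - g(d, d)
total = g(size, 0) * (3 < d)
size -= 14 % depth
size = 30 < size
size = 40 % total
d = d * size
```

Transformed code:
d = (handle(total) + depth) // d
d = (total + depth) * (handle(total) + total)
total = (depth <= 19) - (handle(d) + d)
total = (handle(size) + 0) * (3 < d)
size = size - 14 % depth
size = 30 < size
size = 40 % total
d = d * size

size = size - 14 % depth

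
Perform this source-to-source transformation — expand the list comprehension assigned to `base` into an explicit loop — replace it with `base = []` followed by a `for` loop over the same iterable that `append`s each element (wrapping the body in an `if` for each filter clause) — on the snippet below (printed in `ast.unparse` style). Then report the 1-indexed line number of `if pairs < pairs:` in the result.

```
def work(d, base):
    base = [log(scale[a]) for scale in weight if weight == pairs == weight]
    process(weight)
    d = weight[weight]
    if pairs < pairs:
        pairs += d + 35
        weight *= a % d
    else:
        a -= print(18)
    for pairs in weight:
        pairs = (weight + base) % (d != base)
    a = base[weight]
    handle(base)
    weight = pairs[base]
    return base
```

8

Transformed code:
def work(d, base):
    base = []
    for scale in weight:
        if weight == pairs == weight:
            base.append(log(scale[a]))
    process(weight)
    d = weight[weight]
    if pairs < pairs:
        pairs += d + 35
        weight *= a % d
    else:
        a -= print(18)
    for pairs in weight:
        pairs = (weight + base) % (d != base)
    a = base[weight]
    handle(base)
    weight = pairs[base]
    return base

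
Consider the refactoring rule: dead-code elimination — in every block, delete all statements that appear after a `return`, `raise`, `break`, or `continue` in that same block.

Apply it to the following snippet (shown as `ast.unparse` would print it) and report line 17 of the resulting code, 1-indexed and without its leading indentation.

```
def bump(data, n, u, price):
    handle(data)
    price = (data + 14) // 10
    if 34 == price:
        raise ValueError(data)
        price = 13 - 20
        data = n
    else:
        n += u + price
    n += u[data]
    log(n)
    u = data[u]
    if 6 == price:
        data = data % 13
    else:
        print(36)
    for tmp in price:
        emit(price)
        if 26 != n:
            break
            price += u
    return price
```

if 26 != n:

Transformed code:
def bump(data, n, u, price):
    handle(data)
    price = (data + 14) // 10
    if 34 == price:
        raise ValueError(data)
    else:
        n += u + price
    n += u[data]
    log(n)
    u = data[u]
    if 6 == price:
        data = data % 13
    else:
        print(36)
    for tmp in price:
        emit(price)
        if 26 != n:
            break
    return price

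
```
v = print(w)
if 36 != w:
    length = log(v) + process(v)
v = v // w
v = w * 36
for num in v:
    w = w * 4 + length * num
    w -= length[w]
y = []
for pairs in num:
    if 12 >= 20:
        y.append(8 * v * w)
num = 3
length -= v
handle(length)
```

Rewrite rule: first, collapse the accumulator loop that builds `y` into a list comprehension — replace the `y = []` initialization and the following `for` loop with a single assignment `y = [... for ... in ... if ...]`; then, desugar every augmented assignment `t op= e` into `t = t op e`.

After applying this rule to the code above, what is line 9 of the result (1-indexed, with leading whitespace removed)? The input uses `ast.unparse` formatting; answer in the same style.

y = [8 * v * w for pairs in num if 12 >= 20]

Transformed code:
v = print(w)
if 36 != w:
    length = log(v) + process(v)
v = v // w
v = w * 36
for num in v:
    w = w * 4 + length * num
    w = w - length[w]
y = [8 * v * w for pairs in num if 12 >= 20]
num = 3
length = length - v
handle(length)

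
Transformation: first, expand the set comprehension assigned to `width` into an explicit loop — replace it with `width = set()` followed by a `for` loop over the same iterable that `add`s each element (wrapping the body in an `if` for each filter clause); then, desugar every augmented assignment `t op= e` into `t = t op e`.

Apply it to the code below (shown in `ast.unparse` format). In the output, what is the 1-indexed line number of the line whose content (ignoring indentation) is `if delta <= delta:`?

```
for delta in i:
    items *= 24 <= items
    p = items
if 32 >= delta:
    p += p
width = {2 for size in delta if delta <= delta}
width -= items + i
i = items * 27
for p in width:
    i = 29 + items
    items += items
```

Transformed code:
for delta in i:
    items = items * (24 <= items)
    p = items
if 32 >= delta:
    p = p + p
width = set()
for size in delta:
    if delta <= delta:
        width.add(2)
width = width - (items + i)
i = items * 27
for p in width:
    i = 29 + items
    items = items + items

8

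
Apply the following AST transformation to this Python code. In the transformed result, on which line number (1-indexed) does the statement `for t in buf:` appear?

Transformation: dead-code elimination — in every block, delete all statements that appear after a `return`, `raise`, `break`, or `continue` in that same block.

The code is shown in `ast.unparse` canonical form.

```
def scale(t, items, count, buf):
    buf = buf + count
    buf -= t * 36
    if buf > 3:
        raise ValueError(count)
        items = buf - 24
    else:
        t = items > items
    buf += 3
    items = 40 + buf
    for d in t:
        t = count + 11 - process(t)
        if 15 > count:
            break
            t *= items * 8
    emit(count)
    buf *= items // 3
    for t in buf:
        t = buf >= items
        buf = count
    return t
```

16

Transformed code:
def scale(t, items, count, buf):
    buf = buf + count
    buf -= t * 36
    if buf > 3:
        raise ValueError(count)
    else:
        t = items > items
    buf += 3
    items = 40 + buf
    for d in t:
        t = count + 11 - process(t)
        if 15 > count:
            break
    emit(count)
    buf *= items // 3
    for t in buf:
        t = buf >= items
        buf = count
    return t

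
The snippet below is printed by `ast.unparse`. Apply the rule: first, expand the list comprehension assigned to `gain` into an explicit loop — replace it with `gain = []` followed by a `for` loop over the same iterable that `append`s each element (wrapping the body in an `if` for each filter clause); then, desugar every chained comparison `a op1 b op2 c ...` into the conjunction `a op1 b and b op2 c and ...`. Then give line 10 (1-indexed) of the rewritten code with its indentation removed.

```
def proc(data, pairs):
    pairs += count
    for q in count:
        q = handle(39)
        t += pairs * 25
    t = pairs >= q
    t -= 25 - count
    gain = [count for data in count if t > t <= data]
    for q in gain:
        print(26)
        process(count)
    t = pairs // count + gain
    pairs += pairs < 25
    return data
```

if t > t and t <= data:

Transformed code:
def proc(data, pairs):
    pairs += count
    for q in count:
        q = handle(39)
        t += pairs * 25
    t = pairs >= q
    t -= 25 - count
    gain = []
    for data in count:
        if t > t and t <= data:
            gain.append(count)
    for q in gain:
        print(26)
        process(count)
    t = pairs // count + gain
    pairs += pairs < 25
    return data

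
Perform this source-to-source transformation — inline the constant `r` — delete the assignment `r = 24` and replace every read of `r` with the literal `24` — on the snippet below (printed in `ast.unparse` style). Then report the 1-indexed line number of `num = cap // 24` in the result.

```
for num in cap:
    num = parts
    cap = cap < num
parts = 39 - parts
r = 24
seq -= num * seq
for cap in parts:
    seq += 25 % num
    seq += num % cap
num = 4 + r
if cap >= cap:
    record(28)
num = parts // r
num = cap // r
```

Transformed code:
for num in cap:
    num = parts
    cap = cap < num
parts = 39 - parts
seq -= num * seq
for cap in parts:
    seq += 25 % num
    seq += num % cap
num = 4 + 24
if cap >= cap:
    record(28)
num = parts // 24
num = cap // 24

13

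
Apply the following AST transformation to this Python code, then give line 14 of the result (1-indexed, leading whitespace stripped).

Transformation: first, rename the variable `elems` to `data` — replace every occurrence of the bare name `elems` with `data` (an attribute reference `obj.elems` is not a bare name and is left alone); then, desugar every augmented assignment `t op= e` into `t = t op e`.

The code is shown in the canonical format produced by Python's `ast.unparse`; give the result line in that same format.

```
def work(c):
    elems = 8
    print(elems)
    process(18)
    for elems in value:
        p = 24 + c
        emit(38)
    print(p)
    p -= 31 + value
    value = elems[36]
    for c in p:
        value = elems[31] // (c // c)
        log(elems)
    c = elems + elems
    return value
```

Transformed code:
def work(c):
    data = 8
    print(data)
    process(18)
    for data in value:
        p = 24 + c
        emit(38)
    print(p)
    p = p - (31 + value)
    value = data[36]
    for c in p:
        value = data[31] // (c // c)
        log(data)
    c = data + data
    return value

c = data + data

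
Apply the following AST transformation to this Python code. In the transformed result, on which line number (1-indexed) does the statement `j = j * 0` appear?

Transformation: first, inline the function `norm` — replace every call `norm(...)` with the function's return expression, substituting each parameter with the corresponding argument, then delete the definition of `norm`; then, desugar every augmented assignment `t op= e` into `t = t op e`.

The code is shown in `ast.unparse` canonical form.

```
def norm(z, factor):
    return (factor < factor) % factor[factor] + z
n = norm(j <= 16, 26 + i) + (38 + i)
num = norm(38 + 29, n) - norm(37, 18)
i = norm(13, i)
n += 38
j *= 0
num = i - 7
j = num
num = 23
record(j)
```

Transformed code:
n = (26 + i < 26 + i) % (26 + i)[26 + i] + (j <= 16) + (38 + i)
num = (n < n) % n[n] + (38 + 29) - ((18 < 18) % 18[18] + 37)
i = (i < i) % i[i] + 13
n = n + 38
j = j * 0
num = i - 7
j = num
num = 23
record(j)

5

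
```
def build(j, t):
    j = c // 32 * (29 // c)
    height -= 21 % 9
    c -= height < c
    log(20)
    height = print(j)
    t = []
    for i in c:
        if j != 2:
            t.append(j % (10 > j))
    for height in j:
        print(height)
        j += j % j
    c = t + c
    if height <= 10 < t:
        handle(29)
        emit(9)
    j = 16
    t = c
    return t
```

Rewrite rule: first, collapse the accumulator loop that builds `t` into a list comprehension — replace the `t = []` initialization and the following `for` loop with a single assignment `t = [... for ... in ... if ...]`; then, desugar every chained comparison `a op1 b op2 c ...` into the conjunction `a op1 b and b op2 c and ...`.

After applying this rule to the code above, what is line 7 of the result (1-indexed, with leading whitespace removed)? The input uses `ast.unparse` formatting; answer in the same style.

t = [j % (10 > j) for i in c if j != 2]

Transformed code:
def build(j, t):
    j = c // 32 * (29 // c)
    height -= 21 % 9
    c -= height < c
    log(20)
    height = print(j)
    t = [j % (10 > j) for i in c if j != 2]
    for height in j:
        print(height)
        j += j % j
    c = t + c
    if height <= 10 and 10 < t:
        handle(29)
        emit(9)
    j = 16
    t = c
    return t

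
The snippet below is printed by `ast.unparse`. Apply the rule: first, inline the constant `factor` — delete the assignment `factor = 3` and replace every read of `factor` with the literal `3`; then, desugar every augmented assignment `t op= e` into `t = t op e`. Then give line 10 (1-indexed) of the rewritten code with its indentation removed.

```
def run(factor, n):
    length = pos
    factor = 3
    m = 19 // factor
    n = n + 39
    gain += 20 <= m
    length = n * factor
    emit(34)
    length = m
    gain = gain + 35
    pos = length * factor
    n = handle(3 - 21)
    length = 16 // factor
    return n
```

Transformed code:
def run(factor, n):
    length = pos
    m = 19 // 3
    n = n + 39
    gain = gain + (20 <= m)
    length = n * 3
    emit(34)
    length = m
    gain = gain + 35
    pos = length * 3
    n = handle(3 - 21)
    length = 16 // 3
    return n

pos = length * 3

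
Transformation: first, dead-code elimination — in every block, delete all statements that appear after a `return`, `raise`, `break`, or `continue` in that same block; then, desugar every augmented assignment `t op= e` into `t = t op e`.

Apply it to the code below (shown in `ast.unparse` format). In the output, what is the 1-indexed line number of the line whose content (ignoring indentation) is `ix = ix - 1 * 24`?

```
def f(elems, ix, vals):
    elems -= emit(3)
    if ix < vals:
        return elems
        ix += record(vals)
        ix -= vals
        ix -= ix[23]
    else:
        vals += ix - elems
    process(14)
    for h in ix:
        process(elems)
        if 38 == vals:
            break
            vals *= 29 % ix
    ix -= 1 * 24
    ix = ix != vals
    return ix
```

12

Transformed code:
def f(elems, ix, vals):
    elems = elems - emit(3)
    if ix < vals:
        return elems
    else:
        vals = vals + (ix - elems)
    process(14)
    for h in ix:
        process(elems)
        if 38 == vals:
            break
    ix = ix - 1 * 24
    ix = ix != vals
    return ix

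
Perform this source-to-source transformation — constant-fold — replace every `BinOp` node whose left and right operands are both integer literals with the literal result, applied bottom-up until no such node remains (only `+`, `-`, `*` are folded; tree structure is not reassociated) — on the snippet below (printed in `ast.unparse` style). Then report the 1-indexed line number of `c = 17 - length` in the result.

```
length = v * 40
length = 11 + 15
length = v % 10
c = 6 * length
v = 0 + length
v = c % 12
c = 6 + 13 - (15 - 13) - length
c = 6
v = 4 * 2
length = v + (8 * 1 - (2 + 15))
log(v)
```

Transformed code:
length = v * 40
length = 26
length = v % 10
c = 6 * length
v = 0 + length
v = c % 12
c = 17 - length
c = 6
v = 8
length = v + -9
log(v)

7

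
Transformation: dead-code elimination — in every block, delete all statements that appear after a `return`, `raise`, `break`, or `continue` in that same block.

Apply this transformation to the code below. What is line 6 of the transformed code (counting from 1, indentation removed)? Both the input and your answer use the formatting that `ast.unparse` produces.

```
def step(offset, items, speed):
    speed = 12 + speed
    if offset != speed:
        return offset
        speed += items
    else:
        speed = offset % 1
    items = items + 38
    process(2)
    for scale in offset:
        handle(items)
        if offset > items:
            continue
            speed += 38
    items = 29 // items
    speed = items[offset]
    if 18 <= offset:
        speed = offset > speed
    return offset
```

speed = offset % 1

Transformed code:
def step(offset, items, speed):
    speed = 12 + speed
    if offset != speed:
        return offset
    else:
        speed = offset % 1
    items = items + 38
    process(2)
    for scale in offset:
        handle(items)
        if offset > items:
            continue
    items = 29 // items
    speed = items[offset]
    if 18 <= offset:
        speed = offset > speed
    return offset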